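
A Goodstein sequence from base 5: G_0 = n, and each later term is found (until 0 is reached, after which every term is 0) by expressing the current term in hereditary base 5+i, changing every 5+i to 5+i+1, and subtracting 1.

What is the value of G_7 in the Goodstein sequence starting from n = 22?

39

[0] 22 ≡ 4·5 + 2 (base 5). Lift 6: 26. −1: 25.
[1] 25 ≡ 4·6 + 1 (base 6). Lift 7: 29. −1: 28.
[2] 28 ≡ 4·7 (base 7). Lift 8: 32. −1: 31.
[3] 31 ≡ 3·8 + 7 (base 8). Lift 9: 34. −1: 33.
[4] 33 ≡ 3·9 + 6 (base 9). Lift 10: 36. −1: 35.
[5] 35 ≡ 3·10 + 5 (base 10). Lift 11: 38. −1: 37.
[6] 37 ≡ 3·11 + 4 (base 11). Lift 12: 40. −1: 39.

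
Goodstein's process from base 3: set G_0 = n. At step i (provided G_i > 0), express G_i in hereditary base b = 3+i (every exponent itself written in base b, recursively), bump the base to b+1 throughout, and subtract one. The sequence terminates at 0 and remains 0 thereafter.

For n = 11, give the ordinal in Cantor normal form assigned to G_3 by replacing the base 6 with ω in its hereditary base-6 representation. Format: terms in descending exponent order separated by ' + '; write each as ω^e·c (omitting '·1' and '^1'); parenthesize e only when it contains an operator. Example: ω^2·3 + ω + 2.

ω·5 + 5

step 0: 11 = 3^2 + 2; sub 4 for 3: 4^2 + 2; = 18; G_1 = 18−1 = 17
step 1: 17 = 4^2 + 1; sub 5 for 4: 5^2 + 1; = 26; G_2 = 26−1 = 25
step 2: 25 = 5^2; sub 6 for 5: 6^2; = 36; G_3 = 36−1 = 35
step 3: 35 = 5·6 + 5; sub 7 for 6: 5·7 + 5; = 40; G_4 = 40−1 = 39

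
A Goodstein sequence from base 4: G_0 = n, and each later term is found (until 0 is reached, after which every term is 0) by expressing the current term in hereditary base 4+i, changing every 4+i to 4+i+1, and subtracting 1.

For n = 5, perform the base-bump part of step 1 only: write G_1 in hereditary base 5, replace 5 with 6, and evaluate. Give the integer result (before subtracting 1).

G_0 = 5. HB_4(5) = 4 + 1. Bump = 6. G_1 = 5.
G_1 = 5. HB_5(5) = 5. Bump = 6. G_2 = 5.

6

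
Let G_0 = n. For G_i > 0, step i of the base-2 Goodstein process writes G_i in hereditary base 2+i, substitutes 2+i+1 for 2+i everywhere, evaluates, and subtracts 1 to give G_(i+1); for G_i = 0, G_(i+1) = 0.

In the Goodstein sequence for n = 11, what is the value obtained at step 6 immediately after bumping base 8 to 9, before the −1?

2749609303

G_0 = 11. HB_2(11) = 2^(2 + 1) + 2 + 1. Bump = 85. G_1 = 84.
G_1 = 84. HB_3(84) = 3^(3 + 1) + 3. Bump = 1028. G_2 = 1027.
G_2 = 1027. HB_4(1027) = 4^(4 + 1) + 3. Bump = 15628. G_3 = 15627.
G_3 = 15627. HB_5(15627) = 5^(5 + 1) + 2. Bump = 279938. G_4 = 279937.
G_4 = 279937. HB_6(279937) = 6^(6 + 1) + 1. Bump = 5764802. G_5 = 5764801.
G_5 = 5764801. HB_7(5764801) = 7^(7 + 1). Bump = 134217728. G_6 = 134217727.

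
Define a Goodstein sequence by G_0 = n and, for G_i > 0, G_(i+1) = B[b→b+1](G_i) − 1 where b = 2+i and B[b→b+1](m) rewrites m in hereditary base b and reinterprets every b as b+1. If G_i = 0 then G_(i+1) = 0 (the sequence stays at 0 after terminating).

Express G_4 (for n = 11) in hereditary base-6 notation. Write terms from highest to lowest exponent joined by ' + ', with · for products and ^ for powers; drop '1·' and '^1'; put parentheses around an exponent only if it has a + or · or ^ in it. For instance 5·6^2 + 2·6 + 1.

11 —HB2→ 2^(2 + 1) + 2 + 1 —bump→ 3^(3 + 1) + 3 + 1 = 85 —(−1)→ 84
84 —HB3→ 3^(3 + 1) + 3 —bump→ 4^(4 + 1) + 4 = 1028 —(−1)→ 1027
1027 —HB4→ 4^(4 + 1) + 3 —bump→ 5^(5 + 1) + 3 = 15628 —(−1)→ 15627
15627 —HB5→ 5^(5 + 1) + 2 —bump→ 6^(6 + 1) + 2 = 279938 —(−1)→ 279937

6^(6 + 1) + 1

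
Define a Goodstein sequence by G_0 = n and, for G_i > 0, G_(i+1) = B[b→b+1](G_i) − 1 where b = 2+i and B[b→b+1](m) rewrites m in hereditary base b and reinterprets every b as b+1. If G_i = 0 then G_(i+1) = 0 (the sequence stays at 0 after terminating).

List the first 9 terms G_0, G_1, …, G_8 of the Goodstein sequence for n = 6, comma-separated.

i=0: 6 = 2^2 + 2 (b=2); 2→3: 3^3 + 3 = 30; 30−1 = 29
i=1: 29 = 3^3 + 2 (b=3); 3→4: 4^4 + 2 = 258; 258−1 = 257
i=2: 257 = 4^4 + 1 (b=4); 4→5: 5^5 + 1 = 3126; 3126−1 = 3125
i=3: 3125 = 5^5 (b=5); 5→6: 6^6 = 46656; 46656−1 = 46655
i=4: 46655 = 5·6^5 + 5·6^4 + 5·6^3 + 5·6^2 + 5·6 + 5 (b=6); 6→7: 5·7^5 + 5·7^4 + 5·7^3 + 5·7^2 + 5·7 + 5 = 98040; 98040−1 = 98039
i=5: 98039 = 5·7^5 + 5·7^4 + 5·7^3 + 5·7^2 + 5·7 + 4 (b=7); 7→8: 5·8^5 + 5·8^4 + 5·8^3 + 5·8^2 + 5·8 + 4 = 187244; 187244−1 = 187243
i=6: 187243 = 5·8^5 + 5·8^4 + 5·8^3 + 5·8^2 + 5·8 + 3 (b=8); 8→9: 5·9^5 + 5·9^4 + 5·9^3 + 5·9^2 + 5·9 + 3 = 332148; 332148−1 = 332147
i=7: 332147 = 5·9^5 + 5·9^4 + 5·9^3 + 5·9^2 + 5·9 + 2 (b=9); 9→10: 5·10^5 + 5·10^4 + 5·10^3 + 5·10^2 + 5·10 + 2 = 555552; 555552−1 = 555551

6, 29, 257, 3125, 46655, 98039, 187243, 332147, 555551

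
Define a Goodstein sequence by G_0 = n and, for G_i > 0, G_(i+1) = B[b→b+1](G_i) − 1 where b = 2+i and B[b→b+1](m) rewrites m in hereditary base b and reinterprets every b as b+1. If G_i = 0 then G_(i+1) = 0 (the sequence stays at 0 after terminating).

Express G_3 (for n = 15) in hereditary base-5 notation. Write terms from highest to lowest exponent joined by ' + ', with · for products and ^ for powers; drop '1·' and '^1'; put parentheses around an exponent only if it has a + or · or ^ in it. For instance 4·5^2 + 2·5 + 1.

5^(5 + 1) + 5^5 + 2

G_0=15  [base 2] 2^(2 + 1) + 2^2 + 2 + 1  →[2↦3]→  3^(3 + 1) + 3^3 + 3 + 1 = 112  −1 ⇒ G_1=111
G_1=111  [base 3] 3^(3 + 1) + 3^3 + 3  →[3↦4]→  4^(4 + 1) + 4^4 + 4 = 1284  −1 ⇒ G_2=1283
G_2=1283  [base 4] 4^(4 + 1) + 4^4 + 3  →[4↦5]→  5^(5 + 1) + 5^5 + 3 = 18753  −1 ⇒ G_3=18752
G_3=18752  [base 5] 5^(5 + 1) + 5^5 + 2  →[5↦6]→  6^(6 + 1) + 6^6 + 2 = 326594  −1 ⇒ G_4=326593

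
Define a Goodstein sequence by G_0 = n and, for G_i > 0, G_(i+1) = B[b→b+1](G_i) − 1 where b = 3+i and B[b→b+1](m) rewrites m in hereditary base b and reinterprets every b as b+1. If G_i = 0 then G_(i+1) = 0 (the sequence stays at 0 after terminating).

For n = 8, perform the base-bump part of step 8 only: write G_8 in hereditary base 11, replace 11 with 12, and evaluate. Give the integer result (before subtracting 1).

12

(0) 8|_3 = 2·3 + 2 ↦ 2·4 + 2|_4 = 10 ⇒ 9
(1) 9|_4 = 2·4 + 1 ↦ 2·5 + 1|_5 = 11 ⇒ 10
(2) 10|_5 = 2·5 ↦ 2·6|_6 = 12 ⇒ 11
(3) 11|_6 = 6 + 5 ↦ 7 + 5|_7 = 12 ⇒ 11
(4) 11|_7 = 7 + 4 ↦ 8 + 4|_8 = 12 ⇒ 11
(5) 11|_8 = 8 + 3 ↦ 9 + 3|_9 = 12 ⇒ 11
(6) 11|_9 = 9 + 2 ↦ 10 + 2|_10 = 12 ⇒ 11
(7) 11|_10 = 10 + 1 ↦ 11 + 1|_11 = 12 ⇒ 11
(8) 11|_11 = 11 ↦ 12|_12 = 12 ⇒ 11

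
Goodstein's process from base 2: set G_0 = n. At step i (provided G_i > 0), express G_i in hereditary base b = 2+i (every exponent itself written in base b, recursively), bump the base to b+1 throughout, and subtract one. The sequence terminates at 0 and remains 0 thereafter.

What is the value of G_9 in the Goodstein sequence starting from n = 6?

885775

base 2: 6 = 2^2 + 2; at 3: 3^3 + 3 = 30; next = 29
base 3: 29 = 3^3 + 2; at 4: 4^4 + 2 = 258; next = 257
base 4: 257 = 4^4 + 1; at 5: 5^5 + 1 = 3126; next = 3125
base 5: 3125 = 5^5; at 6: 6^6 = 46656; next = 46655
base 6: 46655 = 5·6^5 + 5·6^4 + 5·6^3 + 5·6^2 + 5·6 + 5; at 7: 5·7^5 + 5·7^4 + 5·7^3 + 5·7^2 + 5·7 + 5 = 98040; next = 98039
base 7: 98039 = 5·7^5 + 5·7^4 + 5·7^3 + 5·7^2 + 5·7 + 4; at 8: 5·8^5 + 5·8^4 + 5·8^3 + 5·8^2 + 5·8 + 4 = 187244; next = 187243
base 8: 187243 = 5·8^5 + 5·8^4 + 5·8^3 + 5·8^2 + 5·8 + 3; at 9: 5·9^5 + 5·9^4 + 5·9^3 + 5·9^2 + 5·9 + 3 = 332148; next = 332147
base 9: 332147 = 5·9^5 + 5·9^4 + 5·9^3 + 5·9^2 + 5·9 + 2; at 10: 5·10^5 + 5·10^4 + 5·10^3 + 5·10^2 + 5·10 + 2 = 555552; next = 555551
base 10: 555551 = 5·10^5 + 5·10^4 + 5·10^3 + 5·10^2 + 5·10 + 1; at 11: 5·11^5 + 5·11^4 + 5·11^3 + 5·11^2 + 5·11 + 1 = 885776; next = 885775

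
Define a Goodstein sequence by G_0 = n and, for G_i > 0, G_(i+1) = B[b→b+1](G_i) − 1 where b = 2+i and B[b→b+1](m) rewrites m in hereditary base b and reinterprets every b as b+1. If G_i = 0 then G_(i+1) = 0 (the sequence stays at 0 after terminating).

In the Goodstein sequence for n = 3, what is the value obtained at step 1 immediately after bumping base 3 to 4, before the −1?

4

G_0 = 3. HB_2(3) = 2 + 1. Bump = 4. G_1 = 3.
G_1 = 3. HB_3(3) = 3. Bump = 4. G_2 = 3.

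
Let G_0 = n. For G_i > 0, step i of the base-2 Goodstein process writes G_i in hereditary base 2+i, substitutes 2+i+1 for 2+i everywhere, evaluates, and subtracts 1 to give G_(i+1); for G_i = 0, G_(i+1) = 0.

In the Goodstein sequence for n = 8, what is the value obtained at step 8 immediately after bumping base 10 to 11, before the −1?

G_0 = 8. HB_2(8) = 2^(2 + 1). Bump = 81. G_1 = 80.
G_1 = 80. HB_3(80) = 2·3^3 + 2·3^2 + 2·3 + 2. Bump = 554. G_2 = 553.
G_2 = 553. HB_4(553) = 2·4^4 + 2·4^2 + 2·4 + 1. Bump = 6311. G_3 = 6310.
G_3 = 6310. HB_5(6310) = 2·5^5 + 2·5^2 + 2·5. Bump = 93396. G_4 = 93395.
G_4 = 93395. HB_6(93395) = 2·6^6 + 2·6^2 + 6 + 5. Bump = 1647196. G_5 = 1647195.
G_5 = 1647195. HB_7(1647195) = 2·7^7 + 2·7^2 + 7 + 4. Bump = 33554572. G_6 = 33554571.
G_6 = 33554571. HB_8(33554571) = 2·8^8 + 2·8^2 + 8 + 3. Bump = 774841152. G_7 = 774841151.
G_7 = 774841151. HB_9(774841151) = 2·9^9 + 2·9^2 + 9 + 2. Bump = 20000000212. G_8 = 20000000211.

570623341476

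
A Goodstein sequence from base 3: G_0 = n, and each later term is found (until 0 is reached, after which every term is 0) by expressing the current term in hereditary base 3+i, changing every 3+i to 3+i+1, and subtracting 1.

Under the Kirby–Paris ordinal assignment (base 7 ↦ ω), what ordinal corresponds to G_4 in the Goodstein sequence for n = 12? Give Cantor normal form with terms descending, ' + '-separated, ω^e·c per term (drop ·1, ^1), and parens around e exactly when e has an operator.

ω^2

(0) 12|_3 = 3^2 + 3 ↦ 4^2 + 4|_4 = 20 ⇒ 19
(1) 19|_4 = 4^2 + 3 ↦ 5^2 + 3|_5 = 28 ⇒ 27
(2) 27|_5 = 5^2 + 2 ↦ 6^2 + 2|_6 = 38 ⇒ 37
(3) 37|_6 = 6^2 + 1 ↦ 7^2 + 1|_7 = 50 ⇒ 49
(4) 49|_7 = 7^2 ↦ 8^2|_8 = 64 ⇒ 63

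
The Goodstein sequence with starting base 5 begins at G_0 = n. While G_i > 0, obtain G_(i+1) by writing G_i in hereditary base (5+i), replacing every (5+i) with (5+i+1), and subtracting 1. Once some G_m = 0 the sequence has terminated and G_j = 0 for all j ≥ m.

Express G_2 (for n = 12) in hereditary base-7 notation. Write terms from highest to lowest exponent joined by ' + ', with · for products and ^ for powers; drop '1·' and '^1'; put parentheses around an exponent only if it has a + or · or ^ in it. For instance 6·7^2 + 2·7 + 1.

G_0=12  [base 5] 2·5 + 2  →[5↦6]→  2·6 + 2 = 14  −1 ⇒ G_1=13
G_1=13  [base 6] 2·6 + 1  →[6↦7]→  2·7 + 1 = 15  −1 ⇒ G_2=14
G_2=14  [base 7] 2·7  →[7↦8]→  2·8 = 16  −1 ⇒ G_3=15

2·7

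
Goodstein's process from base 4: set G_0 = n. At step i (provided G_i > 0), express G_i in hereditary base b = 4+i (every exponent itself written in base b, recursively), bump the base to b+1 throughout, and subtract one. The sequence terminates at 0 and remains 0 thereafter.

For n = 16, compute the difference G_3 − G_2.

3

base 4: 16 = 4^2; at 5: 5^2 = 25; next = 24
base 5: 24 = 4·5 + 4; at 6: 4·6 + 4 = 28; next = 27
base 6: 27 = 4·6 + 3; at 7: 4·7 + 3 = 31; next = 30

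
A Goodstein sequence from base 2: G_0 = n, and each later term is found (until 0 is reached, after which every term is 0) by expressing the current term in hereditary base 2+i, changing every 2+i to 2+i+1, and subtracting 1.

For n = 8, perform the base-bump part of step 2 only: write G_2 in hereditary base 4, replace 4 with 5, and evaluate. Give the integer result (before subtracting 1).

6311

base 2: 8 = 2^(2 + 1); at 3: 3^(3 + 1) = 81; next = 80
base 3: 80 = 2·3^3 + 2·3^2 + 2·3 + 2; at 4: 2·4^4 + 2·4^2 + 2·4 + 2 = 554; next = 553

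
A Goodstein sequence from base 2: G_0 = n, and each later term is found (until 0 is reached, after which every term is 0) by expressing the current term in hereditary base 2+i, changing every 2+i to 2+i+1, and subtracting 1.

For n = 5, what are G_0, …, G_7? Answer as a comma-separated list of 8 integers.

5, 27, 255, 467, 775, 1197, 1751, 2454

[0] 5 ≡ 2^2 + 1 (base 2). Lift 3: 28. −1: 27.
[1] 27 ≡ 3^3 (base 3). Lift 4: 256. −1: 255.
[2] 255 ≡ 3·4^3 + 3·4^2 + 3·4 + 3 (base 4). Lift 5: 468. −1: 467.
[3] 467 ≡ 3·5^3 + 3·5^2 + 3·5 + 2 (base 5). Lift 6: 776. −1: 775.
[4] 775 ≡ 3·6^3 + 3·6^2 + 3·6 + 1 (base 6). Lift 7: 1198. −1: 1197.
[5] 1197 ≡ 3·7^3 + 3·7^2 + 3·7 (base 7). Lift 8: 1752. −1: 1751.
[6] 1751 ≡ 3·8^3 + 3·8^2 + 2·8 + 7 (base 8). Lift 9: 2455. −1: 2454.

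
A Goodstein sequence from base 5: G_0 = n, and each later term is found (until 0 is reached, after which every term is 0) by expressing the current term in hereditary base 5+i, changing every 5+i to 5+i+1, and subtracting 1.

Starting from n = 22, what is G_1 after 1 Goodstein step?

25

22 —HB5→ 4·5 + 2 —bump→ 4·6 + 2 = 26 —(−1)→ 25
25 —HB6→ 4·6 + 1 —bump→ 4·7 + 1 = 29 —(−1)→ 28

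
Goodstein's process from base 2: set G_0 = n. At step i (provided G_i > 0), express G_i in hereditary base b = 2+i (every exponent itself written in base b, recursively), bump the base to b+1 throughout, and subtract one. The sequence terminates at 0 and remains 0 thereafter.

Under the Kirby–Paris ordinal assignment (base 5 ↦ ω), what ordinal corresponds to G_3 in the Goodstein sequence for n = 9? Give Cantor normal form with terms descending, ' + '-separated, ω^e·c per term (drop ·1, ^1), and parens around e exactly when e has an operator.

ω^ω·3 + ω^3·3 + ω^2·3 + ω·3 + 2

step 0: 9 = 2^(2 + 1) + 1; sub 3 for 2: 3^(3 + 1) + 1; = 82; G_1 = 82−1 = 81
step 1: 81 = 3^(3 + 1); sub 4 for 3: 4^(4 + 1); = 1024; G_2 = 1024−1 = 1023
step 2: 1023 = 3·4^4 + 3·4^3 + 3·4^2 + 3·4 + 3; sub 5 for 4: 3·5^5 + 3·5^3 + 3·5^2 + 3·5 + 3; = 9843; G_3 = 9843−1 = 9842
step 3: 9842 = 3·5^5 + 3·5^3 + 3·5^2 + 3·5 + 2; sub 6 for 5: 3·6^6 + 3·6^3 + 3·6^2 + 3·6 + 2; = 140744; G_4 = 140744−1 = 140743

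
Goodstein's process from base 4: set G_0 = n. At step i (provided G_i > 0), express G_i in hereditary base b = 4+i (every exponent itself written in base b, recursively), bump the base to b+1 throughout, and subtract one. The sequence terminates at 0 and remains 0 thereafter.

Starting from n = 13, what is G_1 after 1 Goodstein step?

base 4: 13 = 3·4 + 1; at 5: 3·5 + 1 = 16; next = 15
base 5: 15 = 3·5; at 6: 3·6 = 18; next = 17

15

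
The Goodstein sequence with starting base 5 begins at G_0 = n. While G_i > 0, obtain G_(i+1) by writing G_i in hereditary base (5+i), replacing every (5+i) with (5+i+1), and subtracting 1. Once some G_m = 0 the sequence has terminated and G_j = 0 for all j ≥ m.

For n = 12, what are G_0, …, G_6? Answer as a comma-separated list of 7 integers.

12, 13, 14, 15, 15, 15, 15

base 5: 12 = 2·5 + 2; at 6: 2·6 + 2 = 14; next = 13
base 6: 13 = 2·6 + 1; at 7: 2·7 + 1 = 15; next = 14
base 7: 14 = 2·7; at 8: 2·8 = 16; next = 15
base 8: 15 = 8 + 7; at 9: 9 + 7 = 16; next = 15
base 9: 15 = 9 + 6; at 10: 10 + 6 = 16; next = 15
base 10: 15 = 10 + 5; at 11: 11 + 5 = 16; next = 15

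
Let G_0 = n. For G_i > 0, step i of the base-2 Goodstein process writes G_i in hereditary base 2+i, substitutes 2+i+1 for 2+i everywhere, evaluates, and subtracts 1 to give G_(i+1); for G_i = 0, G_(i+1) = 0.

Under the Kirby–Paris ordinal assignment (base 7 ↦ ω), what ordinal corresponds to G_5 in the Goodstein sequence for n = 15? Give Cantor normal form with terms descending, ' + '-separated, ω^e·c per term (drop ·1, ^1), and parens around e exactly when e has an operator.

G_0 = 15. HB_2(15) = 2^(2 + 1) + 2^2 + 2 + 1. Bump = 112. G_1 = 111.
G_1 = 111. HB_3(111) = 3^(3 + 1) + 3^3 + 3. Bump = 1284. G_2 = 1283.
G_2 = 1283. HB_4(1283) = 4^(4 + 1) + 4^4 + 3. Bump = 18753. G_3 = 18752.
G_3 = 18752. HB_5(18752) = 5^(5 + 1) + 5^5 + 2. Bump = 326594. G_4 = 326593.
G_4 = 326593. HB_6(326593) = 6^(6 + 1) + 6^6 + 1. Bump = 6588345. G_5 = 6588344.
G_5 = 6588344. HB_7(6588344) = 7^(7 + 1) + 7^7. Bump = 150994944. G_6 = 150994943.

ω^(ω + 1) + ω^ω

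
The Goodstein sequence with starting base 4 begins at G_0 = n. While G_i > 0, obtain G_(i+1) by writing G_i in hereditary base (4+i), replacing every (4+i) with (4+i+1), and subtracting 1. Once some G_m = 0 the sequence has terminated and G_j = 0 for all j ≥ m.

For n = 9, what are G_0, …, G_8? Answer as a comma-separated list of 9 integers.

9, 10, 11, 11, 11, 11, 11, 11, 11

base 4: 9 = 2·4 + 1; at 5: 2·5 + 1 = 11; next = 10
base 5: 10 = 2·5; at 6: 2·6 = 12; next = 11
base 6: 11 = 6 + 5; at 7: 7 + 5 = 12; next = 11
base 7: 11 = 7 + 4; at 8: 8 + 4 = 12; next = 11
base 8: 11 = 8 + 3; at 9: 9 + 3 = 12; next = 11
base 9: 11 = 9 + 2; at 10: 10 + 2 = 12; next = 11
base 10: 11 = 10 + 1; at 11: 11 + 1 = 12; next = 11
base 11: 11 = 11; at 12: 12 = 12; next = 11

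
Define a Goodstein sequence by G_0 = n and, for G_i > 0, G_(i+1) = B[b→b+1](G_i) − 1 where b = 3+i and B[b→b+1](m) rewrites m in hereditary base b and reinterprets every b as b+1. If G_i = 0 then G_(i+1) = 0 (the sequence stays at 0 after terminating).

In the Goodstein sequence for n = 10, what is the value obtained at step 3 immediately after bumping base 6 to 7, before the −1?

31

step 0: 10 = 3^2 + 1; sub 4 for 3: 4^2 + 1; = 17; G_1 = 17−1 = 16
step 1: 16 = 4^2; sub 5 for 4: 5^2; = 25; G_2 = 25−1 = 24
step 2: 24 = 4·5 + 4; sub 6 for 5: 4·6 + 4; = 28; G_3 = 28−1 = 27
step 3: 27 = 4·6 + 3; sub 7 for 6: 4·7 + 3; = 31; G_4 = 31−1 = 30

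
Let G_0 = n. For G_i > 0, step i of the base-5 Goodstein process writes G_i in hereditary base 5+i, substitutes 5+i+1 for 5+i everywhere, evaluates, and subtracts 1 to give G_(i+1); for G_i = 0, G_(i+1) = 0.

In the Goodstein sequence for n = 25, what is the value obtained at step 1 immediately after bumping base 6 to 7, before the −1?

40

[0] 25 ≡ 5^2 (base 5). Lift 6: 36. −1: 35.
[1] 35 ≡ 5·6 + 5 (base 6). Lift 7: 40. −1: 39.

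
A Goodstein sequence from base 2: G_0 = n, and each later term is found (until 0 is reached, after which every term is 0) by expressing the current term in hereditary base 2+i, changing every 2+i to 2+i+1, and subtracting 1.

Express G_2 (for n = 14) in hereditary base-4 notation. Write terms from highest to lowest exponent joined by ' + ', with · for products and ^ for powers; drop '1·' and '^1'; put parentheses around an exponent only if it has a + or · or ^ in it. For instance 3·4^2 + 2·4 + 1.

4^(4 + 1) + 4^4 + 1

i=0: 14 = 2^(2 + 1) + 2^2 + 2 (b=2); 2→3: 3^(3 + 1) + 3^3 + 3 = 111; 111−1 = 110
i=1: 110 = 3^(3 + 1) + 3^3 + 2 (b=3); 3→4: 4^(4 + 1) + 4^4 + 2 = 1282; 1282−1 = 1281
i=2: 1281 = 4^(4 + 1) + 4^4 + 1 (b=4); 4→5: 5^(5 + 1) + 5^5 + 1 = 18751; 18751−1 = 18750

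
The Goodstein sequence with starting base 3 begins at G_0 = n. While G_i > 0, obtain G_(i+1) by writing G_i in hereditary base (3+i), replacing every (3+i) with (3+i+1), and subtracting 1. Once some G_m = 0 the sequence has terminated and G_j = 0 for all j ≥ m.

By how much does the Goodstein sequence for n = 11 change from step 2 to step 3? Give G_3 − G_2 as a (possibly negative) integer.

10

i=0: 11 = 3^2 + 2 (b=3); 3→4: 4^2 + 2 = 18; 18−1 = 17
i=1: 17 = 4^2 + 1 (b=4); 4→5: 5^2 + 1 = 26; 26−1 = 25
i=2: 25 = 5^2 (b=5); 5→6: 6^2 = 36; 36−1 = 35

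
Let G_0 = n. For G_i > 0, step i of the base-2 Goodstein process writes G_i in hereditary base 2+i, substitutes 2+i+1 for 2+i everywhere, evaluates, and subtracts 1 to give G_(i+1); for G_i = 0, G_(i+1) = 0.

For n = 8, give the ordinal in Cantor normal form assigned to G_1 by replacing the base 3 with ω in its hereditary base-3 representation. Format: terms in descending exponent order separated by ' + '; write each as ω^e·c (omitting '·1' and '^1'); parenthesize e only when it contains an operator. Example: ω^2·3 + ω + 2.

ω^ω·2 + ω^2·2 + ω·2 + 2

(0) 8|_2 = 2^(2 + 1) ↦ 3^(3 + 1)|_3 = 81 ⇒ 80
(1) 80|_3 = 2·3^3 + 2·3^2 + 2·3 + 2 ↦ 2·4^4 + 2·4^2 + 2·4 + 2|_4 = 554 ⇒ 553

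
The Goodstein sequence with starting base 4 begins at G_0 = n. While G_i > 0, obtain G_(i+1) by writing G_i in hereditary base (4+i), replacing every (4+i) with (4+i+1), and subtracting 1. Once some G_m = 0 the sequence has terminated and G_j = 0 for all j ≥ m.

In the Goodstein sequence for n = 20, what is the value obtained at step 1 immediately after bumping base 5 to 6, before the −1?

i=0: 20 = 4^2 + 4 (b=4); 4→5: 5^2 + 5 = 30; 30−1 = 29
i=1: 29 = 5^2 + 4 (b=5); 5→6: 6^2 + 4 = 40; 40−1 = 39

40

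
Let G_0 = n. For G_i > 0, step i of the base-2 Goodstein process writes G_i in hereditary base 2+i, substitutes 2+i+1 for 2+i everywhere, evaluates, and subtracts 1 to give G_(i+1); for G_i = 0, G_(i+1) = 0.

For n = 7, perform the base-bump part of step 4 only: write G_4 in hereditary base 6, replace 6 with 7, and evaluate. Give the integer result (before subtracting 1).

823544

7 —HB2→ 2^2 + 2 + 1 —bump→ 3^3 + 3 + 1 = 31 —(−1)→ 30
30 —HB3→ 3^3 + 3 —bump→ 4^4 + 4 = 260 —(−1)→ 259
259 —HB4→ 4^4 + 3 —bump→ 5^5 + 3 = 3128 —(−1)→ 3127
3127 —HB5→ 5^5 + 2 —bump→ 6^6 + 2 = 46658 —(−1)→ 46657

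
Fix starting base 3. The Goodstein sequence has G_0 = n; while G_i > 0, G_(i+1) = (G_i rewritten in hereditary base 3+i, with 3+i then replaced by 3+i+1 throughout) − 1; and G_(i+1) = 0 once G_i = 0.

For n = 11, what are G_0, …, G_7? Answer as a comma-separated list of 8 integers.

11, 17, 25, 35, 39, 43, 47, 51

11 —HB3→ 3^2 + 2 —bump→ 4^2 + 2 = 18 —(−1)→ 17
17 —HB4→ 4^2 + 1 —bump→ 5^2 + 1 = 26 —(−1)→ 25
25 —HB5→ 5^2 —bump→ 6^2 = 36 —(−1)→ 35
35 —HB6→ 5·6 + 5 —bump→ 5·7 + 5 = 40 —(−1)→ 39
39 —HB7→ 5·7 + 4 —bump→ 5·8 + 4 = 44 —(−1)→ 43
43 —HB8→ 5·8 + 3 —bump→ 5·9 + 3 = 48 —(−1)→ 47
47 —HB9→ 5·9 + 2 —bump→ 5·10 + 2 = 52 —(−1)→ 51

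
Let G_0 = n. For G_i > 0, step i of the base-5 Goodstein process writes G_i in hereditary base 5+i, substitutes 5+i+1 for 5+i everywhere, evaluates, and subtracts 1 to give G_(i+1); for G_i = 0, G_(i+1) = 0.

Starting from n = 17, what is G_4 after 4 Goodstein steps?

24

(0) 17|_5 = 3·5 + 2 ↦ 3·6 + 2|_6 = 20 ⇒ 19
(1) 19|_6 = 3·6 + 1 ↦ 3·7 + 1|_7 = 22 ⇒ 21
(2) 21|_7 = 3·7 ↦ 3·8|_8 = 24 ⇒ 23
(3) 23|_8 = 2·8 + 7 ↦ 2·9 + 7|_9 = 25 ⇒ 24
(4) 24|_9 = 2·9 + 6 ↦ 2·10 + 6|_10 = 26 ⇒ 25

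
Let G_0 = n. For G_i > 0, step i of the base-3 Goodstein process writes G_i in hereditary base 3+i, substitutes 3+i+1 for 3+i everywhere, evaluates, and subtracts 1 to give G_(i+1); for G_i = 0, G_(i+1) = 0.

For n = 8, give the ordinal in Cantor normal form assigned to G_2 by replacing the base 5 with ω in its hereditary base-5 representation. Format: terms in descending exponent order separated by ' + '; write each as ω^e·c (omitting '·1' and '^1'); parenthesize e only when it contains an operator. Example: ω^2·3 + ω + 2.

[0] 8 ≡ 2·3 + 2 (base 3). Lift 4: 10. −1: 9.
[1] 9 ≡ 2·4 + 1 (base 4). Lift 5: 11. −1: 10.
[2] 10 ≡ 2·5 (base 5). Lift 6: 12. −1: 11.

ω·2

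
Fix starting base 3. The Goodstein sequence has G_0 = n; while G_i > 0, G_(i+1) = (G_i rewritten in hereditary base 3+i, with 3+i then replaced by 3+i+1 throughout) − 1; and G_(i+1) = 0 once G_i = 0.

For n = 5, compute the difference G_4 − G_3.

step 0: 5 = 3 + 2; sub 4 for 3: 4 + 2; = 6; G_1 = 6−1 = 5
step 1: 5 = 4 + 1; sub 5 for 4: 5 + 1; = 6; G_2 = 6−1 = 5
step 2: 5 = 5; sub 6 for 5: 6; = 6; G_3 = 6−1 = 5
step 3: 5 = 5; sub 7 for 6: 5; = 5; G_4 = 5−1 = 4

-1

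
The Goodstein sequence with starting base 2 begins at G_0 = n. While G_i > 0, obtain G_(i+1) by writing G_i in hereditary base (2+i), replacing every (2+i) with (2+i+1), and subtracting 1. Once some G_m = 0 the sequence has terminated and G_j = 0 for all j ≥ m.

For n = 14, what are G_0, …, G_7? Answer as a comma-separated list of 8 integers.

G_0 = 14. HB_2(14) = 2^(2 + 1) + 2^2 + 2. Bump = 111. G_1 = 110.
G_1 = 110. HB_3(110) = 3^(3 + 1) + 3^3 + 2. Bump = 1282. G_2 = 1281.
G_2 = 1281. HB_4(1281) = 4^(4 + 1) + 4^4 + 1. Bump = 18751. G_3 = 18750.
G_3 = 18750. HB_5(18750) = 5^(5 + 1) + 5^5. Bump = 326592. G_4 = 326591.
G_4 = 326591. HB_6(326591) = 6^(6 + 1) + 5·6^5 + 5·6^4 + 5·6^3 + 5·6^2 + 5·6 + 5. Bump = 5862841. G_5 = 5862840.
G_5 = 5862840. HB_7(5862840) = 7^(7 + 1) + 5·7^5 + 5·7^4 + 5·7^3 + 5·7^2 + 5·7 + 4. Bump = 134404972. G_6 = 134404971.
G_6 = 134404971. HB_8(134404971) = 8^(8 + 1) + 5·8^5 + 5·8^4 + 5·8^3 + 5·8^2 + 5·8 + 3. Bump = 3487116549. G_7 = 3487116548.

14, 110, 1281, 18750, 326591, 5862840, 134404971, 3487116548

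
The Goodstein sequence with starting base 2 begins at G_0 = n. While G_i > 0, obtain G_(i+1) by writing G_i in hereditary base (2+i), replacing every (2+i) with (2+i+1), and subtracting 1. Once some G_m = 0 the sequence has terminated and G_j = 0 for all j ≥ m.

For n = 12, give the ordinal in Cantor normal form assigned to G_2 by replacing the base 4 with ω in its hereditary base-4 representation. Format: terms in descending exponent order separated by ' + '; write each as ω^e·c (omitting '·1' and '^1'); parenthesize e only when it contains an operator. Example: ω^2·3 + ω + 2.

step 0: 12 = 2^(2 + 1) + 2^2; sub 3 for 2: 3^(3 + 1) + 3^3; = 108; G_1 = 108−1 = 107
step 1: 107 = 3^(3 + 1) + 2·3^2 + 2·3 + 2; sub 4 for 3: 4^(4 + 1) + 2·4^2 + 2·4 + 2; = 1066; G_2 = 1066−1 = 1065
step 2: 1065 = 4^(4 + 1) + 2·4^2 + 2·4 + 1; sub 5 for 4: 5^(5 + 1) + 2·5^2 + 2·5 + 1; = 15686; G_3 = 15686−1 = 15685

ω^(ω + 1) + ω^2·2 + ω·2 + 1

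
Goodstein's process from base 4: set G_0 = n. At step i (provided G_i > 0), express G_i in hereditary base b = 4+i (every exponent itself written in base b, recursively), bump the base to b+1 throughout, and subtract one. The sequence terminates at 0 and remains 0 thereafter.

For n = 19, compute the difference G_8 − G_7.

6

G_0 = 19. HB_4(19) = 4^2 + 3. Bump = 28. G_1 = 27.
G_1 = 27. HB_5(27) = 5^2 + 2. Bump = 38. G_2 = 37.
G_2 = 37. HB_6(37) = 6^2 + 1. Bump = 50. G_3 = 49.
G_3 = 49. HB_7(49) = 7^2. Bump = 64. G_4 = 63.
G_4 = 63. HB_8(63) = 7·8 + 7. Bump = 70. G_5 = 69.
G_5 = 69. HB_9(69) = 7·9 + 6. Bump = 76. G_6 = 75.
G_6 = 75. HB_10(75) = 7·10 + 5. Bump = 82. G_7 = 81.
G_7 = 81. HB_11(81) = 7·11 + 4. Bump = 88. G_8 = 87.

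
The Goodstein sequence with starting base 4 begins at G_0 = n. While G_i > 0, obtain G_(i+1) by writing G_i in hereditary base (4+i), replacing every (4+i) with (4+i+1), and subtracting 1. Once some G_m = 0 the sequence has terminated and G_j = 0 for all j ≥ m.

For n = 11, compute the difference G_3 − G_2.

G_0=11  [base 4] 2·4 + 3  →[4↦5]→  2·5 + 3 = 13  −1 ⇒ G_1=12
G_1=12  [base 5] 2·5 + 2  →[5↦6]→  2·6 + 2 = 14  −1 ⇒ G_2=13
G_2=13  [base 6] 2·6 + 1  →[6↦7]→  2·7 + 1 = 15  −1 ⇒ G_3=14

1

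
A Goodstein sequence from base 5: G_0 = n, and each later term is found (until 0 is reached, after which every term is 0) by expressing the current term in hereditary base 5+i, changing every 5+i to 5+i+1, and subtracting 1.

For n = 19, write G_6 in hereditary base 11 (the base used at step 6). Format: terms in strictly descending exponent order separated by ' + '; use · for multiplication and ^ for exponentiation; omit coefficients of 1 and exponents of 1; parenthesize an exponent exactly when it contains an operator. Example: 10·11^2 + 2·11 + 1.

G_0 = 19. HB_5(19) = 3·5 + 4. Bump = 22. G_1 = 21.
G_1 = 21. HB_6(21) = 3·6 + 3. Bump = 24. G_2 = 23.
G_2 = 23. HB_7(23) = 3·7 + 2. Bump = 26. G_3 = 25.
G_3 = 25. HB_8(25) = 3·8 + 1. Bump = 28. G_4 = 27.
G_4 = 27. HB_9(27) = 3·9. Bump = 30. G_5 = 29.
G_5 = 29. HB_10(29) = 2·10 + 9. Bump = 31. G_6 = 30.
G_6 = 30. HB_11(30) = 2·11 + 8. Bump = 32. G_7 = 31.

2·11 + 8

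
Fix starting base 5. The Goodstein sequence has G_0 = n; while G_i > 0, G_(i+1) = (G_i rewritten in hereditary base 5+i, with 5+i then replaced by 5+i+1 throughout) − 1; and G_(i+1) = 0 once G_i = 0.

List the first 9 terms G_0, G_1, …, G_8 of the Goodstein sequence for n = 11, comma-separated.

11, 12, 13, 13, 13, 13, 13, 13, 13

base 5: 11 = 2·5 + 1; at 6: 2·6 + 1 = 13; next = 12
base 6: 12 = 2·6; at 7: 2·7 = 14; next = 13
base 7: 13 = 7 + 6; at 8: 8 + 6 = 14; next = 13
base 8: 13 = 8 + 5; at 9: 9 + 5 = 14; next = 13
base 9: 13 = 9 + 4; at 10: 10 + 4 = 14; next = 13
base 10: 13 = 10 + 3; at 11: 11 + 3 = 14; next = 13
base 11: 13 = 11 + 2; at 12: 12 + 2 = 14; next = 13
base 12: 13 = 12 + 1; at 13: 13 + 1 = 14; next = 13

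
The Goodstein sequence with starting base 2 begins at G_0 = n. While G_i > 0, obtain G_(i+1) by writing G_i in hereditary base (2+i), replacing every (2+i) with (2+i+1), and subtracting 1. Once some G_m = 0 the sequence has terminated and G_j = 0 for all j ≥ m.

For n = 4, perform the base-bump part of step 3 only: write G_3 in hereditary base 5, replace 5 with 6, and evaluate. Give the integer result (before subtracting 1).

step 0: 4 = 2^2; sub 3 for 2: 3^3; = 27; G_1 = 27−1 = 26
step 1: 26 = 2·3^2 + 2·3 + 2; sub 4 for 3: 2·4^2 + 2·4 + 2; = 42; G_2 = 42−1 = 41
step 2: 41 = 2·4^2 + 2·4 + 1; sub 5 for 4: 2·5^2 + 2·5 + 1; = 61; G_3 = 61−1 = 60

84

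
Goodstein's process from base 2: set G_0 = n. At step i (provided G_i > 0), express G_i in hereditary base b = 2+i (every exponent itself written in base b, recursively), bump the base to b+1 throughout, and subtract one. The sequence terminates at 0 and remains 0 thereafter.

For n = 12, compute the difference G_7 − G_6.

3352566707

step 0: 12 = 2^(2 + 1) + 2^2; sub 3 for 2: 3^(3 + 1) + 3^3; = 108; G_1 = 108−1 = 107
step 1: 107 = 3^(3 + 1) + 2·3^2 + 2·3 + 2; sub 4 for 3: 4^(4 + 1) + 2·4^2 + 2·4 + 2; = 1066; G_2 = 1066−1 = 1065
step 2: 1065 = 4^(4 + 1) + 2·4^2 + 2·4 + 1; sub 5 for 4: 5^(5 + 1) + 2·5^2 + 2·5 + 1; = 15686; G_3 = 15686−1 = 15685
step 3: 15685 = 5^(5 + 1) + 2·5^2 + 2·5; sub 6 for 5: 6^(6 + 1) + 2·6^2 + 2·6; = 280020; G_4 = 280020−1 = 280019
step 4: 280019 = 6^(6 + 1) + 2·6^2 + 6 + 5; sub 7 for 6: 7^(7 + 1) + 2·7^2 + 7 + 5; = 5764911; G_5 = 5764911−1 = 5764910
step 5: 5764910 = 7^(7 + 1) + 2·7^2 + 7 + 4; sub 8 for 7: 8^(8 + 1) + 2·8^2 + 8 + 4; = 134217868; G_6 = 134217868−1 = 134217867
step 6: 134217867 = 8^(8 + 1) + 2·8^2 + 8 + 3; sub 9 for 8: 9^(9 + 1) + 2·9^2 + 9 + 3; = 3486784575; G_7 = 3486784575−1 = 3486784574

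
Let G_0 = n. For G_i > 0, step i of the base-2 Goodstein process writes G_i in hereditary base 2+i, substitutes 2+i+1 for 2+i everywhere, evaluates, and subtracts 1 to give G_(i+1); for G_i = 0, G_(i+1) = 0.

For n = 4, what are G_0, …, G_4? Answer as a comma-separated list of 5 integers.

step 0: 4 = 2^2; sub 3 for 2: 3^3; = 27; G_1 = 27−1 = 26
step 1: 26 = 2·3^2 + 2·3 + 2; sub 4 for 3: 2·4^2 + 2·4 + 2; = 42; G_2 = 42−1 = 41
step 2: 41 = 2·4^2 + 2·4 + 1; sub 5 for 4: 2·5^2 + 2·5 + 1; = 61; G_3 = 61−1 = 60
step 3: 60 = 2·5^2 + 2·5; sub 6 for 5: 2·6^2 + 2·6; = 84; G_4 = 84−1 = 83

4, 26, 41, 60, 83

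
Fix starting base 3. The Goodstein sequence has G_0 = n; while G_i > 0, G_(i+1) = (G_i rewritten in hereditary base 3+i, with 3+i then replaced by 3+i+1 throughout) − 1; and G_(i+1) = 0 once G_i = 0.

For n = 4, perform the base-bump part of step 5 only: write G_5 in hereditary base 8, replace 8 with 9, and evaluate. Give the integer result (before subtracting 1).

i=0: 4 = 3 + 1 (b=3); 3→4: 4 + 1 = 5; 5−1 = 4
i=1: 4 = 4 (b=4); 4→5: 5 = 5; 5−1 = 4
i=2: 4 = 4 (b=5); 5→6: 4 = 4; 4−1 = 3
i=3: 3 = 3 (b=6); 6→7: 3 = 3; 3−1 = 2
i=4: 2 = 2 (b=7); 7→8: 2 = 2; 2−1 = 1
i=5: 1 = 1 (b=8); 8→9: 1 = 1; 1−1 = 0

1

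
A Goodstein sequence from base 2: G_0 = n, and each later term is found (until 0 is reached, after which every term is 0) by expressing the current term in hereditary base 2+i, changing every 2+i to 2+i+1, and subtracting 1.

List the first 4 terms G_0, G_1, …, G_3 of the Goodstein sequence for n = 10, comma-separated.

10, 83, 1025, 15625

base 2: 10 = 2^(2 + 1) + 2; at 3: 3^(3 + 1) + 3 = 84; next = 83
base 3: 83 = 3^(3 + 1) + 2; at 4: 4^(4 + 1) + 2 = 1026; next = 1025
base 4: 1025 = 4^(4 + 1) + 1; at 5: 5^(5 + 1) + 1 = 15626; next = 15625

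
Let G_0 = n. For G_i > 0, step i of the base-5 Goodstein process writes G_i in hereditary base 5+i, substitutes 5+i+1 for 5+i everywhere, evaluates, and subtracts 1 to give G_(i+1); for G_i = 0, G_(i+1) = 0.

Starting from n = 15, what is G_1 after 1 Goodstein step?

17

base 5: 15 = 3·5; at 6: 3·6 = 18; next = 17
base 6: 17 = 2·6 + 5; at 7: 2·7 + 5 = 19; next = 18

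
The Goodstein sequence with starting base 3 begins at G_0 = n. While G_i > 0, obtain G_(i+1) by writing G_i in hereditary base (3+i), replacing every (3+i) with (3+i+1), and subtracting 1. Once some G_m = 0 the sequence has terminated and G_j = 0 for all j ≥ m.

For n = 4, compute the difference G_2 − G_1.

base 3: 4 = 3 + 1; at 4: 4 + 1 = 5; next = 4
base 4: 4 = 4; at 5: 5 = 5; next = 4

0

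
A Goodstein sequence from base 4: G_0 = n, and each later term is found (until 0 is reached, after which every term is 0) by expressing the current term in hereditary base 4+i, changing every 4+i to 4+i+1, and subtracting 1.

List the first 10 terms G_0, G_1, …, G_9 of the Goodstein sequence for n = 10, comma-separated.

10, 11, 12, 13, 13, 13, 13, 13, 13, 13

i=0: 10 = 2·4 + 2 (b=4); 4→5: 2·5 + 2 = 12; 12−1 = 11
i=1: 11 = 2·5 + 1 (b=5); 5→6: 2·6 + 1 = 13; 13−1 = 12
i=2: 12 = 2·6 (b=6); 6→7: 2·7 = 14; 14−1 = 13
i=3: 13 = 7 + 6 (b=7); 7→8: 8 + 6 = 14; 14−1 = 13
i=4: 13 = 8 + 5 (b=8); 8→9: 9 + 5 = 14; 14−1 = 13
i=5: 13 = 9 + 4 (b=9); 9→10: 10 + 4 = 14; 14−1 = 13
i=6: 13 = 10 + 3 (b=10); 10→11: 11 + 3 = 14; 14−1 = 13
i=7: 13 = 11 + 2 (b=11); 11→12: 12 + 2 = 14; 14−1 = 13
i=8: 13 = 12 + 1 (b=12); 12→13: 13 + 1 = 14; 14−1 = 13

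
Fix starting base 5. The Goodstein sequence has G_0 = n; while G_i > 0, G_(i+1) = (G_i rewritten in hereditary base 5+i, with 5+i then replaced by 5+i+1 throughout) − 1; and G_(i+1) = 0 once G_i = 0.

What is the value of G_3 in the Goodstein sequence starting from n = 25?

i=0: 25 = 5^2 (b=5); 5→6: 6^2 = 36; 36−1 = 35
i=1: 35 = 5·6 + 5 (b=6); 6→7: 5·7 + 5 = 40; 40−1 = 39
i=2: 39 = 5·7 + 4 (b=7); 7→8: 5·8 + 4 = 44; 44−1 = 43
i=3: 43 = 5·8 + 3 (b=8); 8→9: 5·9 + 3 = 48; 48−1 = 47

43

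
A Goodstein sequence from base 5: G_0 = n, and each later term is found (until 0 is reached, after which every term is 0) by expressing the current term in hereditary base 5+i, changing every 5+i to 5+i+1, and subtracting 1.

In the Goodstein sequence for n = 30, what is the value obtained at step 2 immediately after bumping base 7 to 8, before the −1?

step 0: 30 = 5^2 + 5; sub 6 for 5: 6^2 + 6; = 42; G_1 = 42−1 = 41
step 1: 41 = 6^2 + 5; sub 7 for 6: 7^2 + 5; = 54; G_2 = 54−1 = 53
step 2: 53 = 7^2 + 4; sub 8 for 7: 8^2 + 4; = 68; G_3 = 68−1 = 67

68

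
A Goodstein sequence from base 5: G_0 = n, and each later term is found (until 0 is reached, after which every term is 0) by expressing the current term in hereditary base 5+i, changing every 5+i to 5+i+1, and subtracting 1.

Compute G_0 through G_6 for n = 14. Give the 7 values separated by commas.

14, 15, 16, 17, 18, 19, 19

14 —HB5→ 2·5 + 4 —bump→ 2·6 + 4 = 16 —(−1)→ 15
15 —HB6→ 2·6 + 3 —bump→ 2·7 + 3 = 17 —(−1)→ 16
16 —HB7→ 2·7 + 2 —bump→ 2·8 + 2 = 18 —(−1)→ 17
17 —HB8→ 2·8 + 1 —bump→ 2·9 + 1 = 19 —(−1)→ 18
18 —HB9→ 2·9 —bump→ 2·10 = 20 —(−1)→ 19
19 —HB10→ 10 + 9 —bump→ 11 + 9 = 20 —(−1)→ 19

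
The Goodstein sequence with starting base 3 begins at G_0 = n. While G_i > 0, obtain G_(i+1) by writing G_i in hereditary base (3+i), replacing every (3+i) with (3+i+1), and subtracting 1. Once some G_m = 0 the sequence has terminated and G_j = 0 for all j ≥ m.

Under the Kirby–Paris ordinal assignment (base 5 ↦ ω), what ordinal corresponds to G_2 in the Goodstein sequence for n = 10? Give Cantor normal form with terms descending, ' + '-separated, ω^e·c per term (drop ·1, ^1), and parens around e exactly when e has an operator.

base 3: 10 = 3^2 + 1; at 4: 4^2 + 1 = 17; next = 16
base 4: 16 = 4^2; at 5: 5^2 = 25; next = 24

ω·4 + 4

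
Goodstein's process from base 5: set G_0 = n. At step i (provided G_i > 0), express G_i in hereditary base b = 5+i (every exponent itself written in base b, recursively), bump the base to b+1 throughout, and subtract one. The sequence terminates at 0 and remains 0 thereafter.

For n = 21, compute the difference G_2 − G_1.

3

i=0: 21 = 4·5 + 1 (b=5); 5→6: 4·6 + 1 = 25; 25−1 = 24
i=1: 24 = 4·6 (b=6); 6→7: 4·7 = 28; 28−1 = 27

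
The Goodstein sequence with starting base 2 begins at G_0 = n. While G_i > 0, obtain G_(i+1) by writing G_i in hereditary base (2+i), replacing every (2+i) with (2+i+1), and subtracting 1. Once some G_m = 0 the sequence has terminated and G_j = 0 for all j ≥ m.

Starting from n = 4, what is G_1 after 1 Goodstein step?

26

G_0=4  [base 2] 2^2  →[2↦3]→  3^3 = 27  −1 ⇒ G_1=26
G_1=26  [base 3] 2·3^2 + 2·3 + 2  →[3↦4]→  2·4^2 + 2·4 + 2 = 42  −1 ⇒ G_2=41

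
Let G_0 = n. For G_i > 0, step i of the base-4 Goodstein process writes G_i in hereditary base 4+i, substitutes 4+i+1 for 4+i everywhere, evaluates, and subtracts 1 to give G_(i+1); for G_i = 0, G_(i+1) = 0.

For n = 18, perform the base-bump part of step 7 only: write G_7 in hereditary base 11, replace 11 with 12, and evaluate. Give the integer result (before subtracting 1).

74

[0] 18 ≡ 4^2 + 2 (base 4). Lift 5: 27. −1: 26.
[1] 26 ≡ 5^2 + 1 (base 5). Lift 6: 37. −1: 36.
[2] 36 ≡ 6^2 (base 6). Lift 7: 49. −1: 48.
[3] 48 ≡ 6·7 + 6 (base 7). Lift 8: 54. −1: 53.
[4] 53 ≡ 6·8 + 5 (base 8). Lift 9: 59. −1: 58.
[5] 58 ≡ 6·9 + 4 (base 9). Lift 10: 64. −1: 63.
[6] 63 ≡ 6·10 + 3 (base 10). Lift 11: 69. −1: 68.
[7] 68 ≡ 6·11 + 2 (base 11). Lift 12: 74. −1: 73.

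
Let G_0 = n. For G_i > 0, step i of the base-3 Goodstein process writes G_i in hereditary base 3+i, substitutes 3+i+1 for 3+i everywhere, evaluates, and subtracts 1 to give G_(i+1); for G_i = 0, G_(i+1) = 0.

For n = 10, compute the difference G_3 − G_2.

3

G_0=10  [base 3] 3^2 + 1  →[3↦4]→  4^2 + 1 = 17  −1 ⇒ G_1=16
G_1=16  [base 4] 4^2  →[4↦5]→  5^2 = 25  −1 ⇒ G_2=24
G_2=24  [base 5] 4·5 + 4  →[5↦6]→  4·6 + 4 = 28  −1 ⇒ G_3=27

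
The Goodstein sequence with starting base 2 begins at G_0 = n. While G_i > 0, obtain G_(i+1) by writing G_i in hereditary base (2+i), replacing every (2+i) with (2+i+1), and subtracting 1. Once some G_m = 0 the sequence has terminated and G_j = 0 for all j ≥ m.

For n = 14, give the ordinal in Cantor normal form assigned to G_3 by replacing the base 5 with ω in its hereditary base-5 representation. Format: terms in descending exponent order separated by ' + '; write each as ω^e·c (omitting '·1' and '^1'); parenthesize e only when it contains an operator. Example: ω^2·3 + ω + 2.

ω^(ω + 1) + ω^ω

[0] 14 ≡ 2^(2 + 1) + 2^2 + 2 (base 2). Lift 3: 111. −1: 110.
[1] 110 ≡ 3^(3 + 1) + 3^3 + 2 (base 3). Lift 4: 1282. −1: 1281.
[2] 1281 ≡ 4^(4 + 1) + 4^4 + 1 (base 4). Lift 5: 18751. −1: 18750.
[3] 18750 ≡ 5^(5 + 1) + 5^5 (base 5). Lift 6: 326592. −1: 326591.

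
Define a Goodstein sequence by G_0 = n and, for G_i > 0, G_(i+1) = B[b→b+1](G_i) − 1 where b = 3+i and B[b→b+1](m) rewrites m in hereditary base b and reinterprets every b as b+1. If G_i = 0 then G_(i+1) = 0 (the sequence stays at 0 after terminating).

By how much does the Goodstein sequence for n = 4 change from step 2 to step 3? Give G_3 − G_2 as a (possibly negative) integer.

-1

step 0: 4 = 3 + 1; sub 4 for 3: 4 + 1; = 5; G_1 = 5−1 = 4
step 1: 4 = 4; sub 5 for 4: 5; = 5; G_2 = 5−1 = 4
step 2: 4 = 4; sub 6 for 5: 4; = 4; G_3 = 4−1 = 3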